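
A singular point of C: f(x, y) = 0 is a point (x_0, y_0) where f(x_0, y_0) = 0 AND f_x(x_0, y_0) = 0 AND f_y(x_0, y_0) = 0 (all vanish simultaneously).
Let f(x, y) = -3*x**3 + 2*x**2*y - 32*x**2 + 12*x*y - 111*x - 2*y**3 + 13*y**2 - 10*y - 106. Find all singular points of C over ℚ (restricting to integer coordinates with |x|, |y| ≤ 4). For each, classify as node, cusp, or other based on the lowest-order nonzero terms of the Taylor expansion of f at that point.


Singular points: {(-3, 2)}; classification: node.

Compute partial derivatives:
  f_x = -9*x**2 + 4*x*y - 64*x + 12*y - 111.
  f_y = 2*x**2 + 12*x - 6*y**2 + 26*y - 10.
Scan x_0 ∈ {−4, ..., 4}. For each x_0, f_y(x_0, y) is a polynomial in y; find its integer roots y ∈ {−4, ..., 4}, then test f_x and f at those candidates.
  x = -4: f_y(-4, y) = -6*y**2 + 26*y - 26; no integer root y with |y| ≤ 4.
  x = -3: f_y(-3, y) = -6*y**2 + 26*y - 28; vanishes at y ∈ {2}. (-3, 2): f_x = 0, f = 0 — SINGULAR.
  x = -2: f_y(-2, y) = -6*y**2 + 26*y - 26; no integer root y with |y| ≤ 4.
  x = -1: f_y(-1, y) = -6*y**2 + 26*y - 20; vanishes at y ∈ {1}. (-1, 1): f_x = -48 ≠ 0.
  x = 0: f_y(0, y) = -6*y**2 + 26*y - 10; no integer root y with |y| ≤ 4.
  x = 1: f_y(1, y) = -6*y**2 + 26*y + 4; no integer root y with |y| ≤ 4.
  x = 2: f_y(2, y) = -6*y**2 + 26*y + 22; no integer root y with |y| ≤ 4.
  x = 3: f_y(3, y) = -6*y**2 + 26*y + 44; no integer root y with |y| ≤ 4.
  x = 4: f_y(4, y) = -6*y**2 + 26*y + 70; no integer root y with |y| ≤ 4.
Only singular point on the grid: (-3, 2).
Classify: substitute x = -3 + u, y = 2 + v and expand: f = -3*u**3 + 2*u**2*v - u**2 - 2*v**3 + v**2.
No constant or linear terms (consistent with a singular point). Quadratic part: -u**2 + v**2. Cubic part: -3*u**3 + 2*u**2*v - 2*v**3.
The quadratic part v**2 - u**2 = (v − u)(v + u) splits into two distinct linear factors, so there are two distinct tangent lines y − 2 = ±(x − -3) — this is a node (ordinary double point).
Classification: node.


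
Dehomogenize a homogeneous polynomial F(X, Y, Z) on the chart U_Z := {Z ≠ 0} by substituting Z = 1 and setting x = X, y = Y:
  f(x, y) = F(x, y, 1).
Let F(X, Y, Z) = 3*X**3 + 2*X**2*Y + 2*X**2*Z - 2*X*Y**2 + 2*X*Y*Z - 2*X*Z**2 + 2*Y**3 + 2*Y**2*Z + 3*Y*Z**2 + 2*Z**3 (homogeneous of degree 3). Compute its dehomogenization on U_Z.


f(x, y) = 3*x**3 + 2*x**2*y + 2*x**2 - 2*x*y**2 + 2*x*y - 2*x + 2*y**3 + 2*y**2 + 3*y + 2

On U_Z we set Z = 1. Each monomial c·X^i·Y^j·Z^k in F becomes c·x^i·y^j·1^k = c·x^i·y^j.
Substituting Z = 1: F(X, Y, 1) = 3*x**3 + 2*x**2*y + 2*x**2 - 2*x*y**2 + 2*x*y - 2*x + 2*y**3 + 2*y**2 + 3*y + 2.
Note: deg(f) ≤ deg(F) = 3; strict inequality happens when F is divisible by Z (lost terms).


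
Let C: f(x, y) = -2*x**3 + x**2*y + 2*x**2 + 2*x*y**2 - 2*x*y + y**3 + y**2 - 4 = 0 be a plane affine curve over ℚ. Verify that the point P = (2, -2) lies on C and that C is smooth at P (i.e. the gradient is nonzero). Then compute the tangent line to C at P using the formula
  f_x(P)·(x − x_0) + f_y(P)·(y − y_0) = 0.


Tangent line at P: -12*x - 8*y + 8 = 0.

Step 1: f(2, -2) = 0, so P lies on C.
Step 2: partial derivatives
  f_x(x, y) = -6*x**2 + 2*x*y + 4*x + 2*y**2 - 2*y, f_y(x, y) = x**2 + 4*x*y - 2*x + 3*y**2 + 2*y.
  f_x(P) = -12, f_y(P) = -8 (gradient nonzero, so P is smooth).
Step 3: tangent line at P: -12·(x − 2) + -8·(y − -2) = 0.
Expanding: -12*x - 8*y + 8 = 0.


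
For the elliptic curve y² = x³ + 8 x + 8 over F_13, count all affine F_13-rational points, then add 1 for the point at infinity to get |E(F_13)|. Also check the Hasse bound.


Affine points = {(1, 2), (1, 11), (4, 0), (5, 2), (5, 11), (6, 5), (6, 8), (7, 2), (7, 11), (8, 5), (8, 8), (9, 4), (9, 9), (10, 3), (10, 10), (11, 6), (11, 7), (12, 5), (12, 8)}; affine count = 19; |E(F_13)| = 20.

Discriminant check: Δ ∝ 4a³ + 27b² = 4·8³ + 27·8² = 4·512 + 27·64 ≡ 6 (mod 13). Nonzero ⇒ E is nonsingular.
For each x ∈ F_13, compute rhs = x³ + 8·x + 8 mod 13, then count y ∈ F_13 with y² ≡ rhs.
  x = 0: rhs = 8, matching y values: none (0 points).
  x = 1: rhs = 4, matching y values: 2, 11 (2 points).
  x = 2: rhs = 6, matching y values: none (0 points).
  x = 3: rhs = 7, matching y values: none (0 points).
  x = 4: rhs = 0, matching y values: 0 (1 points).
  x = 5: rhs = 4, matching y values: 2, 11 (2 points).
  x = 6: rhs = 12, matching y values: 5, 8 (2 points).
  x = 7: rhs = 4, matching y values: 2, 11 (2 points).
  x = 8: rhs = 12, matching y values: 5, 8 (2 points).
  x = 9: rhs = 3, matching y values: 4, 9 (2 points).
  x = 10: rhs = 9, matching y values: 3, 10 (2 points).
  x = 11: rhs = 10, matching y values: 6, 7 (2 points).
  x = 12: rhs = 12, matching y values: 5, 8 (2 points).
Total affine count: 19.
Full point count |E(F_13)| = 19 + 1 = 20.
Hasse bound: |20 − (13+1)| = |6| = 6 ≤ 2√13 ≈ 7.2111 ✓.


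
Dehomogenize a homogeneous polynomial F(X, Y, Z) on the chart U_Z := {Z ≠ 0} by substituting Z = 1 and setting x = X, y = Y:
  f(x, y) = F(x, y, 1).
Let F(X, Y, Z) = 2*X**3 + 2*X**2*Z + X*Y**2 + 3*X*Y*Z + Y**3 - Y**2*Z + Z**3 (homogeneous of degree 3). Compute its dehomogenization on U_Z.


f(x, y) = 2*x**3 + 2*x**2 + x*y**2 + 3*x*y + y**3 - y**2 + 1

On U_Z we set Z = 1. Each monomial c·X^i·Y^j·Z^k in F becomes c·x^i·y^j·1^k = c·x^i·y^j.
Substituting Z = 1: F(X, Y, 1) = 2*x**3 + 2*x**2 + x*y**2 + 3*x*y + y**3 - y**2 + 1.
Note: deg(f) ≤ deg(F) = 3; strict inequality happens when F is divisible by Z (lost terms).


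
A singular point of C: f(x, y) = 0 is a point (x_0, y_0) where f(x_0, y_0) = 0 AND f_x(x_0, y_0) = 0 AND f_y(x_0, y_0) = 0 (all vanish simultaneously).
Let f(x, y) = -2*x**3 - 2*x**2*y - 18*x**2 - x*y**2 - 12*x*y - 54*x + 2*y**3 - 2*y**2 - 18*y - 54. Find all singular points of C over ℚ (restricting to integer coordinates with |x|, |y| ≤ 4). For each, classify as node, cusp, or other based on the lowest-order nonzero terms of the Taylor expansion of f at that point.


Singular points: {(-3, 0)}; classification: cusp.

Compute partial derivatives:
  f_x = -6*x**2 - 4*x*y - 36*x - y**2 - 12*y - 54.
  f_y = -2*x**2 - 2*x*y - 12*x + 6*y**2 - 4*y - 18.
Scan x_0 ∈ {−4, ..., 4}. For each x_0, f_y(x_0, y) is a polynomial in y; find its integer roots y ∈ {−4, ..., 4}, then test f_x and f at those candidates.
  x = -4: f_y(-4, y) = 6*y**2 + 4*y - 2; vanishes at y ∈ {-1}. (-4, -1): f_x = -11 ≠ 0.
  x = -3: f_y(-3, y) = 6*y**2 + 2*y; vanishes at y ∈ {0}. (-3, 0): f_x = 0, f = 0 — SINGULAR.
  x = -2: f_y(-2, y) = 6*y**2 - 2; no integer root y with |y| ≤ 4.
  x = -1: f_y(-1, y) = 6*y**2 - 2*y - 8; vanishes at y ∈ {-1}. (-1, -1): f_x = -17 ≠ 0.
  x = 0: f_y(0, y) = 6*y**2 - 4*y - 18; no integer root y with |y| ≤ 4.
  x = 1: f_y(1, y) = 6*y**2 - 6*y - 32; no integer root y with |y| ≤ 4.
  x = 2: f_y(2, y) = 6*y**2 - 8*y - 50; no integer root y with |y| ≤ 4.
  x = 3: f_y(3, y) = 6*y**2 - 10*y - 72; no integer root y with |y| ≤ 4.
  x = 4: f_y(4, y) = 6*y**2 - 12*y - 98; no integer root y with |y| ≤ 4.
Only singular point on the grid: (-3, 0).
Classify: substitute x = -3 + u, y = 0 + v and expand: f = -2*u**3 - 2*u**2*v - u*v**2 + 2*v**3 + v**2.
No constant or linear terms (consistent with a singular point). Quadratic part: v**2. Cubic part: -2*u**3 - 2*u**2*v - u*v**2 + 2*v**3.
The quadratic part v**2 is a perfect square, so there is a single (double) tangent line v = 0, i.e. y = 0. Restricting the cubic part to that line (v = 0) leaves -2*u**3 ≠ 0, so f is not divisible by v and the branch is v² ≈ 2*u**3 to lowest order — this is a cusp.
Classification: cusp.


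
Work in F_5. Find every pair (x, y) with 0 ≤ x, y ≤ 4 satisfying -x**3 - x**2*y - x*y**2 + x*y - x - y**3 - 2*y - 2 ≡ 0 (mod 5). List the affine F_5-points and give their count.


Affine F_5-points: {(0, 1), (0, 3), (1, 2), (3, 3), (4, 0), (4, 3)}; count = 6.

For each of the 25 pairs (x, y) ∈ F_5², evaluate f(x, y) mod 5. Record the zeros.
  x = 0: [0↦3, 1↦0, 2↦1, 3↦0, 4↦1]  zeros at y ∈ {1, 3}
  x = 1: [0↦1, 1↦2, 2↦0, 3↦4, 4↦3]  zeros at y ∈ {2}
  x = 2: [0↦3, 1↦1, 2↦4, 3↦1, 4↦1]  zeros at y ∈ ∅
  x = 3: [0↦3, 1↦1, 2↦2, 3↦0, 4↦4]  zeros at y ∈ {3}
  x = 4: [0↦0, 1↦1, 2↦3, 3↦0, 4↦1]  zeros at y ∈ {0, 3}
Collecting zeros: affine points = {(0, 1), (0, 3), (1, 2), (3, 3), (4, 0), (4, 3)}.
Total count |C(F_5)_aff| = 6.


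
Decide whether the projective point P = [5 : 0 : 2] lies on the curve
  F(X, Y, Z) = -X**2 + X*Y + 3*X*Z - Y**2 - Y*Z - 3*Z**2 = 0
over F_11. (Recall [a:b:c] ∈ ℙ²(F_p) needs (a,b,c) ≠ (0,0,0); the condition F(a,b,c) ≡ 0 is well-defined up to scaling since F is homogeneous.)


F(5,0,2) ≡ 4 (mod 11); P is NOT on the curve.

Evaluate F(5, 0, 2) term-by-term (mod 11).
  -X**2 ↦ -1·25·1·1 = -25
  X*Y ↦ 1·5·0·1 = 0
  3*X*Z ↦ 3·5·1·2 = 30
  -Y**2 ↦ -1·1·0·1 = 0
  -Y*Z ↦ -1·1·0·2 = 0
  -3*Z**2 ↦ -3·1·1·4 = -12
Sum: F(5, 0, 2) = (-25) + (0) + (30) + (0) + (0) + (-12) = -7.
Reducing mod 11: -7 ≡ 4 (mod 11).
Since F(a, b, c) ≡ 4 ≠ 0 (mod 11), P does NOT lie on the curve.


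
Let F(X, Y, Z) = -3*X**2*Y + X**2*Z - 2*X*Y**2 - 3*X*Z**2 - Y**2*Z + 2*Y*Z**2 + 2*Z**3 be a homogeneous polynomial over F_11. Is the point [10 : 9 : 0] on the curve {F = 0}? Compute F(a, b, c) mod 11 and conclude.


F(10,9,0) ≡ 3 (mod 11); P is NOT on the curve.

Evaluate F(10, 9, 0) term-by-term (mod 11).
  -3*X**2*Y ↦ -3·100·9·1 = -2700
  X**2*Z ↦ 1·100·1·0 = 0
  -2*X*Y**2 ↦ -2·10·81·1 = -1620
  -3*X*Z**2 ↦ -3·10·1·0 = 0
  -Y**2*Z ↦ -1·1·81·0 = 0
  2*Y*Z**2 ↦ 2·1·9·0 = 0
  2*Z**3 ↦ 2·1·1·0 = 0
Sum: F(10, 9, 0) = (-2700) + (0) + (-1620) + (0) + (0) + (0) + (0) = -4320.
Reducing mod 11: -4320 ≡ 3 (mod 11).
Since F(a, b, c) ≡ 3 ≠ 0 (mod 11), P does NOT lie on the curve.


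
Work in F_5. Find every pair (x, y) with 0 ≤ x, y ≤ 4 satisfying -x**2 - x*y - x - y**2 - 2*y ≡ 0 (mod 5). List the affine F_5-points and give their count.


Affine F_5-points: {(0, 0), (0, 3), (1, 3), (1, 4), (4, 0), (4, 4)}; count = 6.

For each of the 25 pairs (x, y) ∈ F_5², evaluate f(x, y) mod 5. Record the zeros.
  x = 0: [0↦0, 1↦2, 2↦2, 3↦0, 4↦1]  zeros at y ∈ {0, 3}
  x = 1: [0↦3, 1↦4, 2↦3, 3↦0, 4↦0]  zeros at y ∈ {3, 4}
  x = 2: [0↦4, 1↦4, 2↦2, 3↦3, 4↦2]  zeros at y ∈ ∅
  x = 3: [0↦3, 1↦2, 2↦4, 3↦4, 4↦2]  zeros at y ∈ ∅
  x = 4: [0↦0, 1↦3, 2↦4, 3↦3, 4↦0]  zeros at y ∈ {0, 4}
Collecting zeros: affine points = {(0, 0), (0, 3), (1, 3), (1, 4), (4, 0), (4, 4)}.
Total count |C(F_5)_aff| = 6.


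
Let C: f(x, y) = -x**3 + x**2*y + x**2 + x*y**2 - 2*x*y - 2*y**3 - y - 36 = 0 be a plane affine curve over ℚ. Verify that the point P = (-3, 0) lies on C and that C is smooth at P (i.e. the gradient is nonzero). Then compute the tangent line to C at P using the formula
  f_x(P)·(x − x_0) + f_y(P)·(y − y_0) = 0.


Tangent line at P: -33*x + 14*y - 99 = 0.

Step 1: f(-3, 0) = 0, so P lies on C.
Step 2: partial derivatives
  f_x(x, y) = -3*x**2 + 2*x*y + 2*x + y**2 - 2*y, f_y(x, y) = x**2 + 2*x*y - 2*x - 6*y**2 - 1.
  f_x(P) = -33, f_y(P) = 14 (gradient nonzero, so P is smooth).
Step 3: tangent line at P: -33·(x − -3) + 14·(y − 0) = 0.
Expanding: -33*x + 14*y - 99 = 0.


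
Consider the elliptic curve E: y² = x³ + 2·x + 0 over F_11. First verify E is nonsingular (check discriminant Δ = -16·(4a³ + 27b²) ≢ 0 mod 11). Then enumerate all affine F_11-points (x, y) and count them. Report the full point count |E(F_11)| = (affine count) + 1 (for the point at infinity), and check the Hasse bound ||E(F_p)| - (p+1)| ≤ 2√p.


Affine points = {(0, 0), (1, 5), (1, 6), (2, 1), (2, 10), (3, 0), (5, 5), (5, 6), (7, 4), (7, 7), (8, 0)}; affine count = 11; |E(F_11)| = 12.

Discriminant check: Δ ∝ 4a³ + 27b² = 4·2³ + 27·0² = 4·8 + 27·0 ≡ 10 (mod 11). Nonzero ⇒ E is nonsingular.
For each x ∈ F_11, compute rhs = x³ + 2·x + 0 mod 11, then count y ∈ F_11 with y² ≡ rhs.
  x = 0: rhs = 0, matching y values: 0 (1 points).
  x = 1: rhs = 3, matching y values: 5, 6 (2 points).
  x = 2: rhs = 1, matching y values: 1, 10 (2 points).
  x = 3: rhs = 0, matching y values: 0 (1 points).
  x = 4: rhs = 6, matching y values: none (0 points).
  x = 5: rhs = 3, matching y values: 5, 6 (2 points).
  x = 6: rhs = 8, matching y values: none (0 points).
  x = 7: rhs = 5, matching y values: 4, 7 (2 points).
  x = 8: rhs = 0, matching y values: 0 (1 points).
  x = 9: rhs = 10, matching y values: none (0 points).
  x = 10: rhs = 8, matching y values: none (0 points).
Total affine count: 11.
Full point count |E(F_11)| = 11 + 1 = 12.
Hasse bound: |12 − (11+1)| = |0| = 0 ≤ 2√11 ≈ 6.6332 ✓.


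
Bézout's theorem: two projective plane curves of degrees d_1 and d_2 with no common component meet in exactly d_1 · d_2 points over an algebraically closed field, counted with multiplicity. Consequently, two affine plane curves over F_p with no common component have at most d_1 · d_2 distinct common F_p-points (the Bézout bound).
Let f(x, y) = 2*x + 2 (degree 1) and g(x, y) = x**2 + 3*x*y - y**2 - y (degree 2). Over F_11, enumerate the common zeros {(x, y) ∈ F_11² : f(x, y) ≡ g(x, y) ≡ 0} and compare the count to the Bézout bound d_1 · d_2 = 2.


Common zeros: {(10, 2), (10, 5)}; count = 2; Bézout bound = 2.

deg(f) = 1, deg(g) = 2, so Bézout bound = 2.
Scan x ∈ F_11. For each x, list the y ∈ F_11 with f(x, y) ≡ 0 and those with g(x, y) ≡ 0 (mod 11); the common zeros in that column are the intersection.
  x = 0: f ≡ 0 at y ∈ ∅; g ≡ 0 at y ∈ {0, 10}; common: ∅.
  x = 1: f ≡ 0 at y ∈ ∅; g ≡ 0 at y ∈ ∅; common: ∅.
  x = 2: f ≡ 0 at y ∈ ∅; g ≡ 0 at y ∈ ∅; common: ∅.
  x = 3: f ≡ 0 at y ∈ ∅; g ≡ 0 at y ∈ {9, 10}; common: ∅.
  x = 4: f ≡ 0 at y ∈ ∅; g ≡ 0 at y ∈ {4, 7}; common: ∅.
  x = 5: f ≡ 0 at y ∈ ∅; g ≡ 0 at y ∈ ∅; common: ∅.
  x = 6: f ≡ 0 at y ∈ ∅; g ≡ 0 at y ∈ {2, 4}; common: ∅.
  x = 7: f ≡ 0 at y ∈ ∅; g ≡ 0 at y ∈ ∅; common: ∅.
  x = 8: f ≡ 0 at y ∈ ∅; g ≡ 0 at y ∈ {5, 7}; common: ∅.
  x = 9: f ≡ 0 at y ∈ ∅; g ≡ 0 at y ∈ ∅; common: ∅.
  x = 10: f ≡ 0 at y ∈ {0, 1, 2, 3, 4, 5, 6, 7, 8, 9, 10}; g ≡ 0 at y ∈ {2, 5}; common: {2, 5}.
Collecting: common zeros = {(10, 2), (10, 5)}, so the count is 2.
Comparison with the Bézout bound: 2 ≤ 2 = deg(f)·deg(g), as expected for curves with no common component (the bound is attained).


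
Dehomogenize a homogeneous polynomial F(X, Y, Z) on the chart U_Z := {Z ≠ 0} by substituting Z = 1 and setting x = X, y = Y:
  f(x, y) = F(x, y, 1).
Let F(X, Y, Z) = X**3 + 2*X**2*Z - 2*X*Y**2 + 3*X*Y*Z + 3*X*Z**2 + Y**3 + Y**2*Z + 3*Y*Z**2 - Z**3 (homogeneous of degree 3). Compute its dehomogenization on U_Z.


f(x, y) = x**3 + 2*x**2 - 2*x*y**2 + 3*x*y + 3*x + y**3 + y**2 + 3*y - 1

On U_Z we set Z = 1. Each monomial c·X^i·Y^j·Z^k in F becomes c·x^i·y^j·1^k = c·x^i·y^j.
Substituting Z = 1: F(X, Y, 1) = x**3 + 2*x**2 - 2*x*y**2 + 3*x*y + 3*x + y**3 + y**2 + 3*y - 1.
Note: deg(f) ≤ deg(F) = 3; strict inequality happens when F is divisible by Z (lost terms).


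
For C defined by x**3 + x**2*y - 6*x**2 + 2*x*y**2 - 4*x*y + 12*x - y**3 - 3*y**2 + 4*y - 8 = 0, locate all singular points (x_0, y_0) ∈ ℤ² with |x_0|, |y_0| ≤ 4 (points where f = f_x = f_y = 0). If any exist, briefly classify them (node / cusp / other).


Singular points: {(2, 0)}; classification: cusp.

Compute partial derivatives:
  f_x = 3*x**2 + 2*x*y - 12*x + 2*y**2 - 4*y + 12.
  f_y = x**2 + 4*x*y - 4*x - 3*y**2 - 6*y + 4.
Scan x_0 ∈ {−4, ..., 4}. For each x_0, f_y(x_0, y) is a polynomial in y; find its integer roots y ∈ {−4, ..., 4}, then test f_x and f at those candidates.
  x = -4: f_y(-4, y) = -3*y**2 - 22*y + 36; no integer root y with |y| ≤ 4.
  x = -3: f_y(-3, y) = -3*y**2 - 18*y + 25; no integer root y with |y| ≤ 4.
  x = -2: f_y(-2, y) = -3*y**2 - 14*y + 16; no integer root y with |y| ≤ 4.
  x = -1: f_y(-1, y) = -3*y**2 - 10*y + 9; no integer root y with |y| ≤ 4.
  x = 0: f_y(0, y) = -3*y**2 - 6*y + 4; no integer root y with |y| ≤ 4.
  x = 1: f_y(1, y) = -3*y**2 - 2*y + 1; vanishes at y ∈ {-1}. (1, -1): f_x = 7 ≠ 0.
  x = 2: f_y(2, y) = -3*y**2 + 2*y; vanishes at y ∈ {0}. (2, 0): f_x = 0, f = 0 — SINGULAR.
  x = 3: f_y(3, y) = -3*y**2 + 6*y + 1; no integer root y with |y| ≤ 4.
  x = 4: f_y(4, y) = -3*y**2 + 10*y + 4; no integer root y with |y| ≤ 4.
Only singular point on the grid: (2, 0).
Classify: substitute x = 2 + u, y = 0 + v and expand: f = u**3 + u**2*v + 2*u*v**2 - v**3 + v**2.
No constant or linear terms (consistent with a singular point). Quadratic part: v**2. Cubic part: u**3 + u**2*v + 2*u*v**2 - v**3.
The quadratic part v**2 is a perfect square, so there is a single (double) tangent line v = 0, i.e. y = 0. Restricting the cubic part to that line (v = 0) leaves u**3 ≠ 0, so f is not divisible by v and the branch is v² ≈ -u**3 to lowest order — this is a cusp.
Classification: cusp.


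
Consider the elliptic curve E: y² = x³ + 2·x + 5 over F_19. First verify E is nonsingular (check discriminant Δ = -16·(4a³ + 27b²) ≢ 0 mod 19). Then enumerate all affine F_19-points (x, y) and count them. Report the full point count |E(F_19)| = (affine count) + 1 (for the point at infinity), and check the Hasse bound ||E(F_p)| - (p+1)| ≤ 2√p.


Affine points = {(0, 9), (0, 10), (2, 6), (2, 13), (3, 0), (4, 1), (4, 18), (5, 8), (5, 11), (6, 9), (6, 10), (7, 1), (7, 18), (8, 1), (8, 18), (9, 7), (9, 12), (11, 3), (11, 16), (12, 3), (12, 16), (13, 9), (13, 10), (15, 3), (15, 16)}; affine count = 25; |E(F_19)| = 26.

Discriminant check: Δ ∝ 4a³ + 27b² = 4·2³ + 27·5² = 4·8 + 27·25 ≡ 4 (mod 19). Nonzero ⇒ E is nonsingular.
For each x ∈ F_19, compute rhs = x³ + 2·x + 5 mod 19, then count y ∈ F_19 with y² ≡ rhs.
  x = 0: rhs = 5, matching y values: 9, 10 (2 points).
  x = 1: rhs = 8, matching y values: none (0 points).
  x = 2: rhs = 17, matching y values: 6, 13 (2 points).
  x = 3: rhs = 0, matching y values: 0 (1 points).
  x = 4: rhs = 1, matching y values: 1, 18 (2 points).
  x = 5: rhs = 7, matching y values: 8, 11 (2 points).
  x = 6: rhs = 5, matching y values: 9, 10 (2 points).
  x = 7: rhs = 1, matching y values: 1, 18 (2 points).
  x = 8: rhs = 1, matching y values: 1, 18 (2 points).
  x = 9: rhs = 11, matching y values: 7, 12 (2 points).
  x = 10: rhs = 18, matching y values: none (0 points).
  x = 11: rhs = 9, matching y values: 3, 16 (2 points).
  x = 12: rhs = 9, matching y values: 3, 16 (2 points).
  x = 13: rhs = 5, matching y values: 9, 10 (2 points).
  x = 14: rhs = 3, matching y values: none (0 points).
  x = 15: rhs = 9, matching y values: 3, 16 (2 points).
  x = 16: rhs = 10, matching y values: none (0 points).
  x = 17: rhs = 12, matching y values: none (0 points).
  x = 18: rhs = 2, matching y values: none (0 points).
Total affine count: 25.
Full point count |E(F_19)| = 25 + 1 = 26.
Hasse bound: |26 − (19+1)| = |6| = 6 ≤ 2√19 ≈ 8.7178 ✓.


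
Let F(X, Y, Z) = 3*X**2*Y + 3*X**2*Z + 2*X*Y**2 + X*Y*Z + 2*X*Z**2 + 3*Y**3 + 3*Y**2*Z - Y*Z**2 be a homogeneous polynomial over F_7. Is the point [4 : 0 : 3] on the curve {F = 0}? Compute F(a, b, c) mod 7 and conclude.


F(4,0,3) ≡ 6 (mod 7); P is NOT on the curve.

Evaluate F(4, 0, 3) term-by-term (mod 7).
  3*X**2*Y ↦ 3·16·0·1 = 0
  3*X**2*Z ↦ 3·16·1·3 = 144
  2*X*Y**2 ↦ 2·4·0·1 = 0
  X*Y*Z ↦ 1·4·0·3 = 0
  2*X*Z**2 ↦ 2·4·1·9 = 72
  3*Y**3 ↦ 3·1·0·1 = 0
  3*Y**2*Z ↦ 3·1·0·3 = 0
  -Y*Z**2 ↦ -1·1·0·9 = 0
Sum: F(4, 0, 3) = (0) + (144) + (0) + (0) + (72) + (0) + (0) + (0) = 216.
Reducing mod 7: 216 ≡ 6 (mod 7).
Since F(a, b, c) ≡ 6 ≠ 0 (mod 7), P does NOT lie on the curve.


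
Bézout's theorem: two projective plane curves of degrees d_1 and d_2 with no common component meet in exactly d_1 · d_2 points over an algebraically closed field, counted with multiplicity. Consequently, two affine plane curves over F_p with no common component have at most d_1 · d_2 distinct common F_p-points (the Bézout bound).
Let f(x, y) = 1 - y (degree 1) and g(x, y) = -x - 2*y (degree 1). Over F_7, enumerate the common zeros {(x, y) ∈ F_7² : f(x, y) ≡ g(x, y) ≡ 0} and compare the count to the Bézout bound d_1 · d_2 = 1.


Common zeros: {(5, 1)}; count = 1; Bézout bound = 1.

deg(f) = 1, deg(g) = 1, so Bézout bound = 1.
Scan x ∈ F_7. For each x, list the y ∈ F_7 with f(x, y) ≡ 0 and those with g(x, y) ≡ 0 (mod 7); the common zeros in that column are the intersection.
  x = 0: f ≡ 0 at y ∈ {1}; g ≡ 0 at y ∈ {0}; common: ∅.
  x = 1: f ≡ 0 at y ∈ {1}; g ≡ 0 at y ∈ {3}; common: ∅.
  x = 2: f ≡ 0 at y ∈ {1}; g ≡ 0 at y ∈ {6}; common: ∅.
  x = 3: f ≡ 0 at y ∈ {1}; g ≡ 0 at y ∈ {2}; common: ∅.
  x = 4: f ≡ 0 at y ∈ {1}; g ≡ 0 at y ∈ {5}; common: ∅.
  x = 5: f ≡ 0 at y ∈ {1}; g ≡ 0 at y ∈ {1}; common: {1}.
  x = 6: f ≡ 0 at y ∈ {1}; g ≡ 0 at y ∈ {4}; common: ∅.
Collecting: common zeros = {(5, 1)}, so the count is 1.
Comparison with the Bézout bound: 1 ≤ 1 = deg(f)·deg(g), as expected for curves with no common component (the bound is attained).


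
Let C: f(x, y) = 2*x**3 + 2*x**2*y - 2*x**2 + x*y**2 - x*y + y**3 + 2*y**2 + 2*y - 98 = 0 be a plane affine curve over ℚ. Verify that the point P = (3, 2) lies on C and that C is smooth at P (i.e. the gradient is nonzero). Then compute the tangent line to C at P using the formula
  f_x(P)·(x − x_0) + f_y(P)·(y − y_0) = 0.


Tangent line at P: 68*x + 49*y - 302 = 0.

Step 1: f(3, 2) = 0, so P lies on C.
Step 2: partial derivatives
  f_x(x, y) = 6*x**2 + 4*x*y - 4*x + y**2 - y, f_y(x, y) = 2*x**2 + 2*x*y - x + 3*y**2 + 4*y + 2.
  f_x(P) = 68, f_y(P) = 49 (gradient nonzero, so P is smooth).
Step 3: tangent line at P: 68·(x − 3) + 49·(y − 2) = 0.
Expanding: 68*x + 49*y - 302 = 0.


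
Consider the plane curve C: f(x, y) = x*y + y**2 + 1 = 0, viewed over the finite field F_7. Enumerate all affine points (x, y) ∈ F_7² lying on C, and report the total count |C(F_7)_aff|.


Affine F_7-points: {(1, 2), (1, 4), (2, 6), (5, 1), (6, 3), (6, 5)}; count = 6.

For each of the 49 pairs (x, y) ∈ F_7², evaluate f(x, y) mod 7. Record the zeros.
  x = 0: [0↦1, 1↦2, 2↦5, 3↦3, 4↦3, 5↦5, 6↦2]  zeros at y ∈ ∅
  x = 1: [0↦1, 1↦3, 2↦0, 3↦6, 4↦0, 5↦3, 6↦1]  zeros at y ∈ {2, 4}
  x = 2: [0↦1, 1↦4, 2↦2, 3↦2, 4↦4, 5↦1, 6↦0]  zeros at y ∈ {6}
  x = 3: [0↦1, 1↦5, 2↦4, 3↦5, 4↦1, 5↦6, 6↦6]  zeros at y ∈ ∅
  x = 4: [0↦1, 1↦6, 2↦6, 3↦1, 4↦5, 5↦4, 6↦5]  zeros at y ∈ ∅
  x = 5: [0↦1, 1↦0, 2↦1, 3↦4, 4↦2, 5↦2, 6↦4]  zeros at y ∈ {1}
  x = 6: [0↦1, 1↦1, 2↦3, 3↦0, 4↦6, 5↦0, 6↦3]  zeros at y ∈ {3, 5}
Collecting zeros: affine points = {(1, 2), (1, 4), (2, 6), (5, 1), (6, 3), (6, 5)}.
Total count |C(F_7)_aff| = 6.


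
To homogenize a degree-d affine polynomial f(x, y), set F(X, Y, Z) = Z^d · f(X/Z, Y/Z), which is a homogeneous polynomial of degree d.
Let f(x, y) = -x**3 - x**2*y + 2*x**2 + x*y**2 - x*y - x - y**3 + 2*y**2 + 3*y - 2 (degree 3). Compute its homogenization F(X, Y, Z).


F(X, Y, Z) = -X**3 - X**2*Y + 2*X**2*Z + X*Y**2 - X*Y*Z - X*Z**2 - Y**3 + 2*Y**2*Z + 3*Y*Z**2 - 2*Z**3

deg(f) = 3.
Substitute x = X/Z, y = Y/Z into f, then multiply by Z^3.
  monomial -1·x^3·y^0 ↦ -1·X^3·Y^0·Z^0.
  monomial -1·x^2·y^1 ↦ -1·X^2·Y^1·Z^0.
  monomial 2·x^2·y^0 ↦ 2·X^2·Y^0·Z^1.
  monomial 1·x^1·y^2 ↦ 1·X^1·Y^2·Z^0.
  monomial -1·x^1·y^1 ↦ -1·X^1·Y^1·Z^1.
  monomial -1·x^1·y^0 ↦ -1·X^1·Y^0·Z^2.
  monomial -1·x^0·y^3 ↦ -1·X^0·Y^3·Z^0.
  monomial 2·x^0·y^2 ↦ 2·X^0·Y^2·Z^1.
  monomial 3·x^0·y^1 ↦ 3·X^0·Y^1·Z^2.
  monomial -2·x^0·y^0 ↦ -2·X^0·Y^0·Z^3.
Collecting: F(X, Y, Z) = -X**3 - X**2*Y + 2*X**2*Z + X*Y**2 - X*Y*Z - X*Z**2 - Y**3 + 2*Y**2*Z + 3*Y*Z**2 - 2*Z**3.


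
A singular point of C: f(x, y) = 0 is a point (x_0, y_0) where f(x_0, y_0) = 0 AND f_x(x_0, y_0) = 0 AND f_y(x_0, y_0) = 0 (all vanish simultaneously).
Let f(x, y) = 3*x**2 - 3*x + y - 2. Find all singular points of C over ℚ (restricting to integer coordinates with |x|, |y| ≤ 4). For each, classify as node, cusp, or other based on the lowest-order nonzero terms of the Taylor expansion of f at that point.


No singular points in the scanned grid; C is smooth there.

Compute partial derivatives:
  f_x = 6*x - 3.
  f_y = 1.
f_y = 1 is a nonzero constant, so f_y never vanishes: no point (x, y) can satisfy f = f_x = f_y = 0. In particular no (x, y) ∈ {−4, ..., 4}² is singular; the curve is smooth.


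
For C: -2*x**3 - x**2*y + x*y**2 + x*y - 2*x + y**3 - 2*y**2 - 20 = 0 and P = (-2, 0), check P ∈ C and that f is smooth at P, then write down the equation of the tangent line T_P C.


Tangent line at P: -26*x - 6*y - 52 = 0.

Step 1: f(-2, 0) = 0, so P lies on C.
Step 2: partial derivatives
  f_x(x, y) = -6*x**2 - 2*x*y + y**2 + y - 2, f_y(x, y) = -x**2 + 2*x*y + x + 3*y**2 - 4*y.
  f_x(P) = -26, f_y(P) = -6 (gradient nonzero, so P is smooth).
Step 3: tangent line at P: -26·(x − -2) + -6·(y − 0) = 0.
Expanding: -26*x - 6*y - 52 = 0.


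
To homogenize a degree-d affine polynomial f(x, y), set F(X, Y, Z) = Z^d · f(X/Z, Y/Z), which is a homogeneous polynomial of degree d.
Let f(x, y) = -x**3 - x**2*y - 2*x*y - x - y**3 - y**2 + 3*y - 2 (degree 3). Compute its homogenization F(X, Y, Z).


F(X, Y, Z) = -X**3 - X**2*Y - 2*X*Y*Z - X*Z**2 - Y**3 - Y**2*Z + 3*Y*Z**2 - 2*Z**3

deg(f) = 3.
Substitute x = X/Z, y = Y/Z into f, then multiply by Z^3.
  monomial -1·x^3·y^0 ↦ -1·X^3·Y^0·Z^0.
  monomial -1·x^2·y^1 ↦ -1·X^2·Y^1·Z^0.
  monomial -2·x^1·y^1 ↦ -2·X^1·Y^1·Z^1.
  monomial -1·x^1·y^0 ↦ -1·X^1·Y^0·Z^2.
  monomial -1·x^0·y^3 ↦ -1·X^0·Y^3·Z^0.
  monomial -1·x^0·y^2 ↦ -1·X^0·Y^2·Z^1.
  monomial 3·x^0·y^1 ↦ 3·X^0·Y^1·Z^2.
  monomial -2·x^0·y^0 ↦ -2·X^0·Y^0·Z^3.
Collecting: F(X, Y, Z) = -X**3 - X**2*Y - 2*X*Y*Z - X*Z**2 - Y**3 - Y**2*Z + 3*Y*Z**2 - 2*Z**3.


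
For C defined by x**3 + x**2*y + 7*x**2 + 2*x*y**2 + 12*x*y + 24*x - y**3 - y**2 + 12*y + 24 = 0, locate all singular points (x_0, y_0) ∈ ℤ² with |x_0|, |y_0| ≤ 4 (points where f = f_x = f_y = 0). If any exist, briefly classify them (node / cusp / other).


Singular points: {(-2, -2)}; classification: node.

Compute partial derivatives:
  f_x = 3*x**2 + 2*x*y + 14*x + 2*y**2 + 12*y + 24.
  f_y = x**2 + 4*x*y + 12*x - 3*y**2 - 2*y + 12.
Scan x_0 ∈ {−4, ..., 4}. For each x_0, f_y(x_0, y) is a polynomial in y; find its integer roots y ∈ {−4, ..., 4}, then test f_x and f at those candidates.
  x = -4: f_y(-4, y) = -3*y**2 - 18*y - 20; no integer root y with |y| ≤ 4.
  x = -3: f_y(-3, y) = -3*y**2 - 14*y - 15; vanishes at y ∈ {-3}. (-3, -3): f_x = 9 ≠ 0.
  x = -2: f_y(-2, y) = -3*y**2 - 10*y - 8; vanishes at y ∈ {-2}. (-2, -2): f_x = 0, f = 0 — SINGULAR.
  x = -1: f_y(-1, y) = -3*y**2 - 6*y + 1; no integer root y with |y| ≤ 4.
  x = 0: f_y(0, y) = -3*y**2 - 2*y + 12; no integer root y with |y| ≤ 4.
  x = 1: f_y(1, y) = -3*y**2 + 2*y + 25; no integer root y with |y| ≤ 4.
  x = 2: f_y(2, y) = -3*y**2 + 6*y + 40; no integer root y with |y| ≤ 4.
  x = 3: f_y(3, y) = -3*y**2 + 10*y + 57; vanishes at y ∈ {-3}. (3, -3): f_x = 57 ≠ 0.
  x = 4: f_y(4, y) = -3*y**2 + 14*y + 76; no integer root y with |y| ≤ 4.
Only singular point on the grid: (-2, -2).
Classify: substitute x = -2 + u, y = -2 + v and expand: f = u**3 + u**2*v - u**2 + 2*u*v**2 - v**3 + v**2.
No constant or linear terms (consistent with a singular point). Quadratic part: -u**2 + v**2. Cubic part: u**3 + u**2*v + 2*u*v**2 - v**3.
The quadratic part v**2 - u**2 = (v − u)(v + u) splits into two distinct linear factors, so there are two distinct tangent lines y − -2 = ±(x − -2) — this is a node (ordinary double point).
Classification: node.


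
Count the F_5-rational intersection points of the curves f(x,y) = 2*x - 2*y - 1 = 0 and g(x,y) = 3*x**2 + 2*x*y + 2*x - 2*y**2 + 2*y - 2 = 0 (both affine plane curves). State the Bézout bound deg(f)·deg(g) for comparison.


Common zeros: ∅; count = 0; Bézout bound = 2.

deg(f) = 1, deg(g) = 2, so Bézout bound = 2.
Scan x ∈ F_5. For each x, list the y ∈ F_5 with f(x, y) ≡ 0 and those with g(x, y) ≡ 0 (mod 5); the common zeros in that column are the intersection.
  x = 0: f ≡ 0 at y ∈ {2}; g ≡ 0 at y ∈ ∅; common: ∅.
  x = 1: f ≡ 0 at y ∈ {3}; g ≡ 0 at y ∈ {1}; common: ∅.
  x = 2: f ≡ 0 at y ∈ {4}; g ≡ 0 at y ∈ ∅; common: ∅.
  x = 3: f ≡ 0 at y ∈ {0}; g ≡ 0 at y ∈ ∅; common: ∅.
  x = 4: f ≡ 0 at y ∈ {1}; g ≡ 0 at y ∈ ∅; common: ∅.
Collecting: common zeros = ∅, so the count is 0.
Comparison with the Bézout bound: 0 ≤ 2 = deg(f)·deg(g), as expected for curves with no common component (the affine F_5-count falls short of the bound because intersections may lie at infinity, over extension fields, or carry multiplicity).


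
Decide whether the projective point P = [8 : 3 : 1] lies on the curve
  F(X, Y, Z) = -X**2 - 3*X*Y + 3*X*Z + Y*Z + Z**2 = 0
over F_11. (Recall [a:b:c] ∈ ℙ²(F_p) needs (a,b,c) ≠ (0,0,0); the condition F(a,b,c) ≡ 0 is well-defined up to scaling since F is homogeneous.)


F(8,3,1) ≡ 2 (mod 11); P is NOT on the curve.

Evaluate F(8, 3, 1) term-by-term (mod 11).
  -X**2 ↦ -1·64·1·1 = -64
  -3*X*Y ↦ -3·8·3·1 = -72
  3*X*Z ↦ 3·8·1·1 = 24
  Y*Z ↦ 1·1·3·1 = 3
  Z**2 ↦ 1·1·1·1 = 1
Sum: F(8, 3, 1) = (-64) + (-72) + (24) + (3) + (1) = -108.
Reducing mod 11: -108 ≡ 2 (mod 11).
Since F(a, b, c) ≡ 2 ≠ 0 (mod 11), P does NOT lie on the curve.


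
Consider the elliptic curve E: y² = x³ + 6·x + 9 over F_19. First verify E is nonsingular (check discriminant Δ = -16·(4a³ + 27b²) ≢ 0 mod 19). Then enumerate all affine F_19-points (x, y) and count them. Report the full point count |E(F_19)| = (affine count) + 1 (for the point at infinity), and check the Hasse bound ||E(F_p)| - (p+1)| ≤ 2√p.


Affine points = {(0, 3), (0, 16), (1, 4), (1, 15), (3, 4), (3, 15), (10, 9), (10, 10), (11, 0), (12, 2), (12, 17), (13, 2), (13, 17), (14, 5), (14, 14), (15, 4), (15, 15)}; affine count = 17; |E(F_19)| = 18.

Discriminant check: Δ ∝ 4a³ + 27b² = 4·6³ + 27·9² = 4·216 + 27·81 ≡ 11 (mod 19). Nonzero ⇒ E is nonsingular.
For each x ∈ F_19, compute rhs = x³ + 6·x + 9 mod 19, then count y ∈ F_19 with y² ≡ rhs.
  x = 0: rhs = 9, matching y values: 3, 16 (2 points).
  x = 1: rhs = 16, matching y values: 4, 15 (2 points).
  x = 2: rhs = 10, matching y values: none (0 points).
  x = 3: rhs = 16, matching y values: 4, 15 (2 points).
  x = 4: rhs = 2, matching y values: none (0 points).
  x = 5: rhs = 12, matching y values: none (0 points).
  x = 6: rhs = 14, matching y values: none (0 points).
  x = 7: rhs = 14, matching y values: none (0 points).
  x = 8: rhs = 18, matching y values: none (0 points).
  x = 9: rhs = 13, matching y values: none (0 points).
  x = 10: rhs = 5, matching y values: 9, 10 (2 points).
  x = 11: rhs = 0, matching y values: 0 (1 points).
  x = 12: rhs = 4, matching y values: 2, 17 (2 points).
  x = 13: rhs = 4, matching y values: 2, 17 (2 points).
  x = 14: rhs = 6, matching y values: 5, 14 (2 points).
  x = 15: rhs = 16, matching y values: 4, 15 (2 points).
  x = 16: rhs = 2, matching y values: none (0 points).
  x = 17: rhs = 8, matching y values: none (0 points).
  x = 18: rhs = 2, matching y values: none (0 points).
Total affine count: 17.
Full point count |E(F_19)| = 17 + 1 = 18.
Hasse bound: |18 − (19+1)| = |-2| = 2 ≤ 2√19 ≈ 8.7178 ✓.


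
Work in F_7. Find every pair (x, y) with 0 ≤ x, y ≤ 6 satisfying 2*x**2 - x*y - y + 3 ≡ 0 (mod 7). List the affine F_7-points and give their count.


Affine F_7-points: {(0, 3), (1, 6), (2, 6), (3, 0), (4, 0), (5, 3)}; count = 6.

For each of the 49 pairs (x, y) ∈ F_7², evaluate f(x, y) mod 7. Record the zeros.
  x = 0: [0↦3, 1↦2, 2↦1, 3↦0, 4↦6, 5↦5, 6↦4]  zeros at y ∈ {3}
  x = 1: [0↦5, 1↦3, 2↦1, 3↦6, 4↦4, 5↦2, 6↦0]  zeros at y ∈ {6}
  x = 2: [0↦4, 1↦1, 2↦5, 3↦2, 4↦6, 5↦3, 6↦0]  zeros at y ∈ {6}
  x = 3: [0↦0, 1↦3, 2↦6, 3↦2, 4↦5, 5↦1, 6↦4]  zeros at y ∈ {0}
  x = 4: [0↦0, 1↦2, 2↦4, 3↦6, 4↦1, 5↦3, 6↦5]  zeros at y ∈ {0}
  x = 5: [0↦4, 1↦5, 2↦6, 3↦0, 4↦1, 5↦2, 6↦3]  zeros at y ∈ {3}
  x = 6: [0↦5, 1↦5, 2↦5, 3↦5, 4↦5, 5↦5, 6↦5]  zeros at y ∈ ∅
Collecting zeros: affine points = {(0, 3), (1, 6), (2, 6), (3, 0), (4, 0), (5, 3)}.
Total count |C(F_7)_aff| = 6.


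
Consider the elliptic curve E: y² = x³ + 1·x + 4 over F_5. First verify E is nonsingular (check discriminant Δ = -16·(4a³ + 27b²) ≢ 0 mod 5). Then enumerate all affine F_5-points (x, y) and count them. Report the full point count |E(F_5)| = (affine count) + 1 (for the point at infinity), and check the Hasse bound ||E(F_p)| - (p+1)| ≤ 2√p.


Affine points = {(0, 2), (0, 3), (1, 1), (1, 4), (2, 2), (2, 3), (3, 2), (3, 3)}; affine count = 8; |E(F_5)| = 9.

Discriminant check: Δ ∝ 4a³ + 27b² = 4·1³ + 27·4² = 4·1 + 27·16 ≡ 1 (mod 5). Nonzero ⇒ E is nonsingular.
For each x ∈ F_5, compute rhs = x³ + 1·x + 4 mod 5, then count y ∈ F_5 with y² ≡ rhs.
  x = 0: rhs = 4, matching y values: 2, 3 (2 points).
  x = 1: rhs = 1, matching y values: 1, 4 (2 points).
  x = 2: rhs = 4, matching y values: 2, 3 (2 points).
  x = 3: rhs = 4, matching y values: 2, 3 (2 points).
  x = 4: rhs = 2, matching y values: none (0 points).
Total affine count: 8.
Full point count |E(F_5)| = 8 + 1 = 9.
Hasse bound: |9 − (5+1)| = |3| = 3 ≤ 2√5 ≈ 4.4721 ✓.


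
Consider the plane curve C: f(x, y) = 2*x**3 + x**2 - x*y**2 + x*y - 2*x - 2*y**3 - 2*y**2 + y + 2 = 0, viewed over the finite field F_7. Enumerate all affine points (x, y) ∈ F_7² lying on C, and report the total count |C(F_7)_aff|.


Affine F_7-points: {(0, 4), (1, 1), (1, 2), (1, 6), (2, 3), (3, 1), (3, 3), (3, 4), (5, 3), (6, 1)}; count = 10.

For each of the 49 pairs (x, y) ∈ F_7², evaluate f(x, y) mod 7. Record the zeros.
  x = 0: [0↦2, 1↦6, 2↦1, 3↦3, 4↦0, 5↦1, 6↦1]  zeros at y ∈ {4}
  x = 1: [0↦3, 1↦0, 2↦0, 3↦5, 4↦3, 5↦3, 6↦0]  zeros at y ∈ {1, 2, 6}
  x = 2: [0↦4, 1↦1, 2↦6, 3↦0, 4↦6, 5↦5, 6↦6]  zeros at y ∈ {3}
  x = 3: [0↦3, 1↦0, 2↦3, 3↦0, 4↦0, 5↦5, 6↦3]  zeros at y ∈ {1, 3, 4}
  x = 4: [0↦5, 1↦2, 2↦3, 3↦3, 4↦4, 5↦1, 6↦3]  zeros at y ∈ ∅
  x = 5: [0↦1, 1↦5, 2↦4, 3↦0, 4↦2, 5↦5, 6↦4]  zeros at y ∈ {3}
  x = 6: [0↦3, 1↦0, 2↦4, 3↦3, 4↦6, 5↦1, 6↦4]  zeros at y ∈ {1}
Collecting zeros: affine points = {(0, 4), (1, 1), (1, 2), (1, 6), (2, 3), (3, 1), (3, 3), (3, 4), (5, 3), (6, 1)}.
Total count |C(F_7)_aff| = 10.


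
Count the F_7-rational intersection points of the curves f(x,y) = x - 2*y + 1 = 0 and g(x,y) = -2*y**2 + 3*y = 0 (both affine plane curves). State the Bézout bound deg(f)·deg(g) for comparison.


Common zeros: {(2, 5), (6, 0)}; count = 2; Bézout bound = 2.

deg(f) = 1, deg(g) = 2, so Bézout bound = 2.
Scan x ∈ F_7. For each x, list the y ∈ F_7 with f(x, y) ≡ 0 and those with g(x, y) ≡ 0 (mod 7); the common zeros in that column are the intersection.
  x = 0: f ≡ 0 at y ∈ {4}; g ≡ 0 at y ∈ {0, 5}; common: ∅.
  x = 1: f ≡ 0 at y ∈ {1}; g ≡ 0 at y ∈ {0, 5}; common: ∅.
  x = 2: f ≡ 0 at y ∈ {5}; g ≡ 0 at y ∈ {0, 5}; common: {5}.
  x = 3: f ≡ 0 at y ∈ {2}; g ≡ 0 at y ∈ {0, 5}; common: ∅.
  x = 4: f ≡ 0 at y ∈ {6}; g ≡ 0 at y ∈ {0, 5}; common: ∅.
  x = 5: f ≡ 0 at y ∈ {3}; g ≡ 0 at y ∈ {0, 5}; common: ∅.
  x = 6: f ≡ 0 at y ∈ {0}; g ≡ 0 at y ∈ {0, 5}; common: {0}.
Collecting: common zeros = {(2, 5), (6, 0)}, so the count is 2.
Comparison with the Bézout bound: 2 ≤ 2 = deg(f)·deg(g), as expected for curves with no common component (the bound is attained).


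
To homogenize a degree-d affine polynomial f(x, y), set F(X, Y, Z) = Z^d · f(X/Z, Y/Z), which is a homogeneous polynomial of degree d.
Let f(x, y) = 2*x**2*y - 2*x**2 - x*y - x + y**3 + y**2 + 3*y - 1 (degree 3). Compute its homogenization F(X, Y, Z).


F(X, Y, Z) = 2*X**2*Y - 2*X**2*Z - X*Y*Z - X*Z**2 + Y**3 + Y**2*Z + 3*Y*Z**2 - Z**3

deg(f) = 3.
Substitute x = X/Z, y = Y/Z into f, then multiply by Z^3.
  monomial 2·x^2·y^1 ↦ 2·X^2·Y^1·Z^0.
  monomial -2·x^2·y^0 ↦ -2·X^2·Y^0·Z^1.
  monomial -1·x^1·y^1 ↦ -1·X^1·Y^1·Z^1.
  monomial -1·x^1·y^0 ↦ -1·X^1·Y^0·Z^2.
  monomial 1·x^0·y^3 ↦ 1·X^0·Y^3·Z^0.
  monomial 1·x^0·y^2 ↦ 1·X^0·Y^2·Z^1.
  monomial 3·x^0·y^1 ↦ 3·X^0·Y^1·Z^2.
  monomial -1·x^0·y^0 ↦ -1·X^0·Y^0·Z^3.
Collecting: F(X, Y, Z) = 2*X**2*Y - 2*X**2*Z - X*Y*Z - X*Z**2 + Y**3 + Y**2*Z + 3*Y*Z**2 - Z**3.


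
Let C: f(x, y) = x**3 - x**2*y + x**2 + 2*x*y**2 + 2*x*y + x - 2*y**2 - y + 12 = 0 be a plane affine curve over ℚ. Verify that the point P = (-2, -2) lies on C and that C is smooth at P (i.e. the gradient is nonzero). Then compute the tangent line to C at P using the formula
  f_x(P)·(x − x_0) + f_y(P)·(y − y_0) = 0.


Tangent line at P: 5*x + 15*y + 40 = 0.

Step 1: f(-2, -2) = 0, so P lies on C.
Step 2: partial derivatives
  f_x(x, y) = 3*x**2 - 2*x*y + 2*x + 2*y**2 + 2*y + 1, f_y(x, y) = -x**2 + 4*x*y + 2*x - 4*y - 1.
  f_x(P) = 5, f_y(P) = 15 (gradient nonzero, so P is smooth).
Step 3: tangent line at P: 5·(x − -2) + 15·(y − -2) = 0.
Expanding: 5*x + 15*y + 40 = 0.


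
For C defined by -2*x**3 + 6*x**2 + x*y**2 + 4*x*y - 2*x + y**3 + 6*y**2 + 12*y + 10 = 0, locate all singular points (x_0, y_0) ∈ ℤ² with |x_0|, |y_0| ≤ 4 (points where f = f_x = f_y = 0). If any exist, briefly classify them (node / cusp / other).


Singular points: {(1, -2)}; classification: cusp.

Compute partial derivatives:
  f_x = -6*x**2 + 12*x + y**2 + 4*y - 2.
  f_y = 2*x*y + 4*x + 3*y**2 + 12*y + 12.
Scan x_0 ∈ {−4, ..., 4}. For each x_0, f_y(x_0, y) is a polynomial in y; find its integer roots y ∈ {−4, ..., 4}, then test f_x and f at those candidates.
  x = -4: f_y(-4, y) = 3*y**2 + 4*y - 4; vanishes at y ∈ {-2}. (-4, -2): f_x = -150 ≠ 0.
  x = -3: f_y(-3, y) = 3*y**2 + 6*y; vanishes at y ∈ {-2, 0}. (-3, -2): f_x = -96 ≠ 0; (-3, 0): f_x = -92 ≠ 0.
  x = -2: f_y(-2, y) = 3*y**2 + 8*y + 4; vanishes at y ∈ {-2}. (-2, -2): f_x = -54 ≠ 0.
  x = -1: f_y(-1, y) = 3*y**2 + 10*y + 8; vanishes at y ∈ {-2}. (-1, -2): f_x = -24 ≠ 0.
  x = 0: f_y(0, y) = 3*y**2 + 12*y + 12; vanishes at y ∈ {-2}. (0, -2): f_x = -6 ≠ 0.
  x = 1: f_y(1, y) = 3*y**2 + 14*y + 16; vanishes at y ∈ {-2}. (1, -2): f_x = 0, f = 0 — SINGULAR.
  x = 2: f_y(2, y) = 3*y**2 + 16*y + 20; vanishes at y ∈ {-2}. (2, -2): f_x = -6 ≠ 0.
  x = 3: f_y(3, y) = 3*y**2 + 18*y + 24; vanishes at y ∈ {-4, -2}. (3, -4): f_x = -20 ≠ 0; (3, -2): f_x = -24 ≠ 0.
  x = 4: f_y(4, y) = 3*y**2 + 20*y + 28; vanishes at y ∈ {-2}. (4, -2): f_x = -54 ≠ 0.
Only singular point on the grid: (1, -2).
Classify: substitute x = 1 + u, y = -2 + v and expand: f = -2*u**3 + u*v**2 + v**3 + v**2.
No constant or linear terms (consistent with a singular point). Quadratic part: v**2. Cubic part: -2*u**3 + u*v**2 + v**3.
The quadratic part v**2 is a perfect square, so there is a single (double) tangent line v = 0, i.e. y = -2. Restricting the cubic part to that line (v = 0) leaves -2*u**3 ≠ 0, so f is not divisible by v and the branch is v² ≈ 2*u**3 to lowest order — this is a cusp.
Classification: cusp.


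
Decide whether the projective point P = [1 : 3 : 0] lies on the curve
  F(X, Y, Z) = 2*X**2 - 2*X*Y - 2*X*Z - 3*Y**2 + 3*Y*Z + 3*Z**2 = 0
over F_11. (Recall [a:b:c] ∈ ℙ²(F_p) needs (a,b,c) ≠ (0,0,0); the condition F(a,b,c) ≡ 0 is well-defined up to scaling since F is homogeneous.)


F(1,3,0) ≡ 2 (mod 11); P is NOT on the curve.

Evaluate F(1, 3, 0) term-by-term (mod 11).
  2*X**2 ↦ 2·1·1·1 = 2
  -2*X*Y ↦ -2·1·3·1 = -6
  -2*X*Z ↦ -2·1·1·0 = 0
  -3*Y**2 ↦ -3·1·9·1 = -27
  3*Y*Z ↦ 3·1·3·0 = 0
  3*Z**2 ↦ 3·1·1·0 = 0
Sum: F(1, 3, 0) = (2) + (-6) + (0) + (-27) + (0) + (0) = -31.
Reducing mod 11: -31 ≡ 2 (mod 11).
Since F(a, b, c) ≡ 2 ≠ 0 (mod 11), P does NOT lie on the curve.
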